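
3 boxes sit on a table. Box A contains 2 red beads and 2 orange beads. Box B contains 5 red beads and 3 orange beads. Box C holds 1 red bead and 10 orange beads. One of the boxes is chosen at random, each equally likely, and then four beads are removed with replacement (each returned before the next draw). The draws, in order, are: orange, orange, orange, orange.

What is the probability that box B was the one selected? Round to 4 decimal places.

0.0258

Under each hypothesis, the probability of the observed sequence is: P(data | box A) = (2/4)(2/4)(2/4)(2/4) = 0.0625; P(data | box B) = (3/8)(3/8)(3/8)(3/8) = 0.019775; P(data | box C) = (10/11)(10/11)(10/11)(10/11) = 0.68301.
Multiplying each by its prior: 1/3 · 0.0625 = 0.020833, 1/3 · 0.019775 = 0.0065918, 1/3 · 0.68301 = 0.22767; with total 0.2551.
Therefore the posterior P(box B | data) = (0.0065918) / (0.2551) = 0.02584.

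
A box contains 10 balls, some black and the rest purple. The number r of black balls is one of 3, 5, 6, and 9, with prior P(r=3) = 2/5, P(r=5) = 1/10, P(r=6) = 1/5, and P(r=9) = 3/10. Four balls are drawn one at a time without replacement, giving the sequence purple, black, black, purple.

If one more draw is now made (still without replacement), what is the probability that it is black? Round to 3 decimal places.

For each hypothesis, P(data | H) works out to: P(data | r = 3) = (7/10)(3/9)(2/8)(6/7) = 1/20; P(data | r = 5) = (5/10)(5/9)(4/8)(4/7) = 5/63; P(data | r = 6) = (4/10)(6/9)(5/8)(3/7) = 1/14; P(data | r = 9) = (1/10)(9/9)(8/8)(0/7) = 0.
Multiplying each by its prior: 2/5 · 1/20 = 1/50, 1/10 · 5/63 = 1/126, 1/5 · 1/14 = 1/70, 3/10 · 0 = 0; summing to 19/450.
Normalising, the posterior is P(r = 3 | data) = 9/19, P(r = 5 | data) = 25/133, P(r = 6 | data) = 45/133, P(r = 9 | data) = 0.
So P(black next | data) = Σ P(black next | H) P(H | data) = (1/6)(9/19) + (1/2)(25/133) + (2/3)(45/133) = 53/133.

0.398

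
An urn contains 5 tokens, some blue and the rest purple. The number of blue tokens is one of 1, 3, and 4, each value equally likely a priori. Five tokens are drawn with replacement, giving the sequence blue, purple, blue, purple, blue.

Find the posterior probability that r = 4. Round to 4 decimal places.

0.3404

Compute the likelihood of the observed sequence for each case: P(data | r = 1) = (1/5)(4/5)(1/5)(4/5)(1/5) = 0.00512; P(data | r = 3) = (3/5)(2/5)(3/5)(2/5)(3/5) = 0.03456; P(data | r = 4) = (4/5)(1/5)(4/5)(1/5)(4/5) = 0.02048.
Weighting by the prior gives 1/3 · 0.00512 = 0.0017067, 1/3 · 0.03456 = 0.01152, 1/3 · 0.02048 = 0.0068267; these sum to 0.020053.
Therefore the posterior P(r = 4 | data) = (0.0068267) / (0.020053) = 0.34043.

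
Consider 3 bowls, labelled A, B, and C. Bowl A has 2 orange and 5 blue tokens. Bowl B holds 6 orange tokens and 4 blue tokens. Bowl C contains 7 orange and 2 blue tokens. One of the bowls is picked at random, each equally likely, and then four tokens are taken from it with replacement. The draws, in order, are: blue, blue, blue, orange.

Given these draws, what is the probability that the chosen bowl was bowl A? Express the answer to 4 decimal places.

0.6893

Under each hypothesis, the probability of the observed sequence is: P(data | bowl A) = (5/7)(5/7)(5/7)(2/7) = 0.10412; P(data | bowl B) = (4/10)(4/10)(4/10)(6/10) = 0.0384; P(data | bowl C) = (2/9)(2/9)(2/9)(7/9) = 0.0085353.
The prior-weighted likelihoods are 1/3 · 0.10412 = 0.034708, 1/3 · 0.0384 = 0.0128, 1/3 · 0.0085353 = 0.0028451; these sum to 0.050353.
Hence P(bowl A | data) = (0.034708) / (0.050353) = 0.68929.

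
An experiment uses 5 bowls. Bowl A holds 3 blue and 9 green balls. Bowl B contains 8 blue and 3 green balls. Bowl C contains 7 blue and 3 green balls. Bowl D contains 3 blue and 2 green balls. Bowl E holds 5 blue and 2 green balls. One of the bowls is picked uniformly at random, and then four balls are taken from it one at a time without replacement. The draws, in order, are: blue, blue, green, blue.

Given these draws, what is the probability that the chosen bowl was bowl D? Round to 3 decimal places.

The likelihood of the observed sequence under each hypothesis: P(data | bowl A) = (3/12)(2/11)(9/10)(1/9) = 0.0045455; P(data | bowl B) = (8/11)(7/10)(3/9)(6/8) = 0.12727; P(data | bowl C) = (7/10)(6/9)(3/8)(5/7) = 0.125; P(data | bowl D) = (3/5)(2/4)(2/3)(1/2) = 0.1; P(data | bowl E) = (5/7)(4/6)(2/5)(3/4) = 0.14286.
Multiplying each by its prior: 1/5 · 0.0045455 = 0.00090909, 1/5 · 0.12727 = 0.025455, 1/5 · 0.125 = 0.025, 1/5 · 0.1 = 0.02, 1/5 · 0.14286 = 0.028571; these sum to 0.099935.
So P(bowl D | data) = (0.02) / (0.099935) = 0.20013.

0.200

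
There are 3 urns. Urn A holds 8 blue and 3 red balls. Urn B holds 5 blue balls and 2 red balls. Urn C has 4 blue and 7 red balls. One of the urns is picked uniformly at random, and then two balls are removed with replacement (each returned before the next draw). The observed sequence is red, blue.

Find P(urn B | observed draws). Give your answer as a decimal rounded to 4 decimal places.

0.3220

Under each hypothesis, the probability of the observed sequence is: P(data | urn A) = (3/11)(8/11) = 0.19835; P(data | urn B) = (2/7)(5/7) = 0.20408; P(data | urn C) = (7/11)(4/11) = 0.2314.
Weighting by the prior gives 1/3 · 0.19835 = 0.066116, 1/3 · 0.20408 = 0.068027, 1/3 · 0.2314 = 0.077135; these sum to 0.21128.
By Bayes' rule, P(urn B | data) = (0.068027) / (0.21128) = 0.32198.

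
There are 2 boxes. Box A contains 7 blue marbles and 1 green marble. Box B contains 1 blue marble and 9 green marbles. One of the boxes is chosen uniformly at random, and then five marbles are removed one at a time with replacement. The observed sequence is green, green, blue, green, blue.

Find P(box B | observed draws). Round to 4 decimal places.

0.8298

Under each hypothesis, the probability of the observed sequence is: P(data | box A) = (1/8)(1/8)(7/8)(1/8)(7/8) = 0.0014954; P(data | box B) = (9/10)(9/10)(1/10)(9/10)(1/10) = 0.00729.
Weighting by the prior gives 1/2 · 0.0014954 = 0.00074768, 1/2 · 0.00729 = 0.003645; these sum to 0.0043927.
Hence P(box B | data) = (0.003645) / (0.0043927) = 0.82979.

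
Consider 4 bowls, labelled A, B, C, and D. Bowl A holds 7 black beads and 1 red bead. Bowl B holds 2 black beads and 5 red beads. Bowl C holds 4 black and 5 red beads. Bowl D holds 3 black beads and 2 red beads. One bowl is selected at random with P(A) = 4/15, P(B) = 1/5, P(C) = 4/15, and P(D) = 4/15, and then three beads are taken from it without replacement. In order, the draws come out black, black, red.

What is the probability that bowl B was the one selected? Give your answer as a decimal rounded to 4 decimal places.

0.0744

The likelihood of the observed sequence under each hypothesis: P(data | bowl A) = (7/8)(6/7)(1/6) = 0.125; P(data | bowl B) = (2/7)(1/6)(5/5) = 0.047619; P(data | bowl C) = (4/9)(3/8)(5/7) = 0.11905; P(data | bowl D) = (3/5)(2/4)(2/3) = 0.2.
The prior-weighted likelihoods are 4/15 · 0.125 = 0.033333, 1/5 · 0.047619 = 0.0095238, 4/15 · 0.11905 = 0.031746, 4/15 · 0.2 = 0.053333; with total 0.12794.
Therefore the posterior P(bowl B | data) = (0.0095238) / (0.12794) = 0.074442.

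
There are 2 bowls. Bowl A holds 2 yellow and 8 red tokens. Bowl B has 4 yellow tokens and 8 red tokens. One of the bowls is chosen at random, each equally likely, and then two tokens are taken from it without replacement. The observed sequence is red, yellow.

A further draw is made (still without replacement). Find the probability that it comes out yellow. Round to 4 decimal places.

0.2260

The likelihood of the observed sequence under each hypothesis: P(data | bowl A) = (8/10)(2/9) = 8/45; P(data | bowl B) = (8/12)(4/11) = 8/33.
Weighting by the prior gives 1/2 · 8/45 = 4/45, 1/2 · 8/33 = 4/33; summing to 104/495.
The posterior is then P(bowl A | data) = 11/26, P(bowl B | data) = 15/26.
Averaging over the posterior, P(yellow next | data) = (1/8)(11/26) + (3/10)(15/26) = 47/208.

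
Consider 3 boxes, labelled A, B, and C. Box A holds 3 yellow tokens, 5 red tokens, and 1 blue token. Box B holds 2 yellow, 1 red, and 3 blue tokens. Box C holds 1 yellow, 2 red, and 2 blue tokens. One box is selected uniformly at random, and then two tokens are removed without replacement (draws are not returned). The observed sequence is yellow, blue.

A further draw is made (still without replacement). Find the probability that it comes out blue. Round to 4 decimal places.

0.3902

For each hypothesis, P(data | H) works out to: P(data | box A) = (3/9)(1/8) = 1/24; P(data | box B) = (2/6)(3/5) = 1/5; P(data | box C) = (1/5)(2/4) = 1/10.
The prior-weighted likelihoods are 1/3 · 1/24 = 1/72, 1/3 · 1/5 = 1/15, 1/3 · 1/10 = 1/30; these sum to 41/360.
The posterior is then P(box A | data) = 5/41, P(box B | data) = 24/41, P(box C | data) = 12/41.
The predictive probability is P(blue next | data) = (0)(5/41) + (1/2)(24/41) + (1/3)(12/41) = 16/41.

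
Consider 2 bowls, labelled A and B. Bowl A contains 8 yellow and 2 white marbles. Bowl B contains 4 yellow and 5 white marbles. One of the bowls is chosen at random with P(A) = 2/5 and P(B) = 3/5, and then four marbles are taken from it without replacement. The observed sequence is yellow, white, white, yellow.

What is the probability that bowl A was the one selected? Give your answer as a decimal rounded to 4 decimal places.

0.1573

The likelihood of the observed sequence under each hypothesis: P(data | bowl A) = (8/10)(2/9)(1/8)(7/7) = 0.022222; P(data | bowl B) = (4/9)(5/8)(4/7)(3/6) = 0.079365.
The prior-weighted likelihoods are 2/5 · 0.022222 = 0.0088889, 3/5 · 0.079365 = 0.047619; with total 0.056508.
Hence P(bowl A | data) = (0.0088889) / (0.056508) = 0.1573.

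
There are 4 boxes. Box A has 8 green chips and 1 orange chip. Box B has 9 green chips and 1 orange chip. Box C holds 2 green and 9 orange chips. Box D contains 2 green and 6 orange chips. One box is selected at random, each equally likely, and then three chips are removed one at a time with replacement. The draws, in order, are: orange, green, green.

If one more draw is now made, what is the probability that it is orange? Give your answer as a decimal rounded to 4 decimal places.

0.3096

Compute the likelihood of the observed sequence for each case: P(data | box A) = (1/9)(8/9)(8/9) = 0.087791; P(data | box B) = (1/10)(9/10)(9/10) = 0.081; P(data | box C) = (9/11)(2/11)(2/11) = 0.027047; P(data | box D) = (6/8)(2/8)(2/8) = 0.046875.
The prior-weighted likelihoods are 1/4 · 0.087791 = 0.021948, 1/4 · 0.081 = 0.02025, 1/4 · 0.027047 = 0.0067618, 1/4 · 0.046875 = 0.011719; summing to 0.060678.
The posterior is then P(box A | data) = 0.36171, P(box B | data) = 0.33373, P(box C | data) = 0.11144, P(box D | data) = 0.19313.
Averaging over the posterior, P(orange next | data) = (1/9)(0.36171) + (1/10)(0.33373) + (9/11)(0.11144) + (3/4)(0.19313) = 0.30958.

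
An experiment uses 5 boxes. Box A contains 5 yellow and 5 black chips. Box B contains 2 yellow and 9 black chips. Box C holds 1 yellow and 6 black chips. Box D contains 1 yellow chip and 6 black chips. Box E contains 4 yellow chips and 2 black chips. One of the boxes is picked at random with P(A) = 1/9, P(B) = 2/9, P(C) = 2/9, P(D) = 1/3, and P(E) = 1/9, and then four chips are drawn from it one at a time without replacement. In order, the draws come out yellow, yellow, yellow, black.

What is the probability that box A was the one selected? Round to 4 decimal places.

Compute the likelihood of the observed sequence for each case: P(data | box A) = (5/10)(4/9)(3/8)(5/7) = 5/84; P(data | box B) = (2/11)(1/10)(0/9) = 0; P(data | box C) = (1/7)(0/6) = 0; P(data | box D) = (1/7)(0/6) = 0; P(data | box E) = (4/6)(3/5)(2/4)(2/3) = 2/15.
The prior-weighted likelihoods are 1/9 · 5/84 = 5/756, 2/9 · 0 = 0, 2/9 · 0 = 0, 1/3 · 0 = 0, 1/9 · 2/15 = 2/135; with total 3/140.
By Bayes' rule, P(box A | data) = (5/756) / (3/140) = 25/81.

0.3086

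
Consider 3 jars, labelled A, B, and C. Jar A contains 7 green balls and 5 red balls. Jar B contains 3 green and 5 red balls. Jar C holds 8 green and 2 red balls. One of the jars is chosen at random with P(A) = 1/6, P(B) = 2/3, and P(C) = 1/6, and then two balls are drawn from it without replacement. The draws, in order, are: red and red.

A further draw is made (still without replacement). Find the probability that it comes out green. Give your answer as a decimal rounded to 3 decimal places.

0.526

Compute the likelihood of the observed sequence for each case: P(data | jar A) = (5/12)(4/11) = 0.15152; P(data | jar B) = (5/8)(4/7) = 0.35714; P(data | jar C) = (2/10)(1/9) = 0.022222.
Weighting by the prior gives 1/6 · 0.15152 = 0.025253, 2/3 · 0.35714 = 0.2381, 1/6 · 0.022222 = 0.0037037; with total 0.26705.
Dividing through by the total gives posterior P(jar A | data) = 0.094561, P(jar B | data) = 0.89157, P(jar C | data) = 0.013869.
Averaging over the posterior, P(green next | data) = (7/10)(0.094561) + (1/2)(0.89157) + (1)(0.013869) = 0.52585.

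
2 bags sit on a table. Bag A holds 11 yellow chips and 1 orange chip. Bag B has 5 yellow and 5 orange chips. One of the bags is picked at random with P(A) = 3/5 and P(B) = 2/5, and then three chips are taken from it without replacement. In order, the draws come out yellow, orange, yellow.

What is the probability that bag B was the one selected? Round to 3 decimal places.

0.526

Compute the likelihood of the observed sequence for each case: P(data | bag A) = (11/12)(1/11)(10/10) = 1/12; P(data | bag B) = (5/10)(5/9)(4/8) = 5/36.
Weighting by the prior gives 3/5 · 1/12 = 1/20, 2/5 · 5/36 = 1/18; with total 19/180.
Therefore the posterior P(bag B | data) = (1/18) / (19/180) = 10/19.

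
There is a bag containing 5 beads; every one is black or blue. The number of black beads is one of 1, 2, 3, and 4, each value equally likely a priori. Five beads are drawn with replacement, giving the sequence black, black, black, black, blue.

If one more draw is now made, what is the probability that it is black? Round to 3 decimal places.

Under each hypothesis, the probability of the observed sequence is: P(data | r = 1) = (1/5)(1/5)(1/5)(1/5)(4/5) = 0.00128; P(data | r = 2) = (2/5)(2/5)(2/5)(2/5)(3/5) = 0.01536; P(data | r = 3) = (3/5)(3/5)(3/5)(3/5)(2/5) = 0.05184; P(data | r = 4) = (4/5)(4/5)(4/5)(4/5)(1/5) = 0.08192.
Weighting by the prior gives 1/4 · 0.00128 = 0.00032, 1/4 · 0.01536 = 0.00384, 1/4 · 0.05184 = 0.01296, 1/4 · 0.08192 = 0.02048; summing to 0.0376.
The posterior is then P(r = 1 | data) = 0.0085106, P(r = 2 | data) = 0.10213, P(r = 3 | data) = 0.34468, P(r = 4 | data) = 0.54468.
Averaging over the posterior, P(black next | data) = (1/5)(0.0085106) + (2/5)(0.10213) + (3/5)(0.34468) + (4/5)(0.54468) = 0.68511.

0.685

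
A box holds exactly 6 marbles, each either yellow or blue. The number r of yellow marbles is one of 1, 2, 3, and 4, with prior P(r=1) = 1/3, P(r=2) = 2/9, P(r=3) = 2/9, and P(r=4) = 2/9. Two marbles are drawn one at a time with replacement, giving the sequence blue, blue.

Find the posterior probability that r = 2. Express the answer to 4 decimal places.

Under each hypothesis, the probability of the observed sequence is: P(data | r = 1) = (5/6)(5/6) = 25/36; P(data | r = 2) = (4/6)(4/6) = 4/9; P(data | r = 3) = (3/6)(3/6) = 1/4; P(data | r = 4) = (2/6)(2/6) = 1/9.
Multiplying each by its prior: 1/3 · 25/36 = 25/108, 2/9 · 4/9 = 8/81, 2/9 · 1/4 = 1/18, 2/9 · 1/9 = 2/81; with total 133/324.
Therefore the posterior P(r = 2 | data) = (8/81) / (133/324) = 32/133.

0.2406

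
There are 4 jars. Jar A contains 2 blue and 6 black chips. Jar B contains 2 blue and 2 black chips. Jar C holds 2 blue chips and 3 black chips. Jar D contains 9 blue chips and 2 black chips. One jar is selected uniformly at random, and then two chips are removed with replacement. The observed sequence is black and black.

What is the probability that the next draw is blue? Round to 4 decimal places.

0.3622

Under each hypothesis, the probability of the observed sequence is: P(data | jar A) = (6/8)(6/8) = 0.5625; P(data | jar B) = (2/4)(2/4) = 0.25; P(data | jar C) = (3/5)(3/5) = 0.36; P(data | jar D) = (2/11)(2/11) = 0.033058.
The prior-weighted likelihoods are 1/4 · 0.5625 = 0.14062, 1/4 · 0.25 = 0.0625, 1/4 · 0.36 = 0.09, 1/4 · 0.033058 = 0.0082645; these sum to 0.30139.
Normalising, the posterior is P(jar A | data) = 0.46659, P(jar B | data) = 0.20737, P(jar C | data) = 0.29862, P(jar D | data) = 0.027421.
The predictive probability is P(blue next | data) = (1/4)(0.46659) + (1/2)(0.20737) + (2/5)(0.29862) + (9/11)(0.027421) = 0.36222.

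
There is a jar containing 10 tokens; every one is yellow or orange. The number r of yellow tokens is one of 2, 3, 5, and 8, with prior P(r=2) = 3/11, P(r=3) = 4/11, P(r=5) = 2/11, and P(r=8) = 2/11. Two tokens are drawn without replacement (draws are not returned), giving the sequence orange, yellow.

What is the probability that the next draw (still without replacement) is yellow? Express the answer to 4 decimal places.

Under each hypothesis, the probability of the observed sequence is: P(data | r = 2) = (8/10)(2/9) = 8/45; P(data | r = 3) = (7/10)(3/9) = 7/30; P(data | r = 5) = (5/10)(5/9) = 5/18; P(data | r = 8) = (2/10)(8/9) = 8/45.
Weighting by the prior gives 3/11 · 8/45 = 8/165, 4/11 · 7/30 = 14/165, 2/11 · 5/18 = 5/99, 2/11 · 8/45 = 16/495; these sum to 107/495.
The posterior is then P(r = 2 | data) = 24/107, P(r = 3 | data) = 42/107, P(r = 5 | data) = 25/107, P(r = 8 | data) = 16/107.
So P(yellow next | data) = Σ P(yellow next | H) P(H | data) = (1/8)(24/107) + (1/4)(42/107) + (1/2)(25/107) + (7/8)(16/107) = 40/107.

0.3738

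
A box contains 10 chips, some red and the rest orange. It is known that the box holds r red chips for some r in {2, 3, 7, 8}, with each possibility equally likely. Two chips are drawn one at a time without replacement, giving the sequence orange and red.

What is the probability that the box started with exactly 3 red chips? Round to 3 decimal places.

0.284

Compute the likelihood of the observed sequence for each case: P(data | r = 2) = (8/10)(2/9) = 8/45; P(data | r = 3) = (7/10)(3/9) = 7/30; P(data | r = 7) = (3/10)(7/9) = 7/30; P(data | r = 8) = (2/10)(8/9) = 8/45.
Weighting by the prior gives 1/4 · 8/45 = 2/45, 1/4 · 7/30 = 7/120, 1/4 · 7/30 = 7/120, 1/4 · 8/45 = 2/45; with total 37/180.
Hence P(r = 3 | data) = (7/120) / (37/180) = 21/74.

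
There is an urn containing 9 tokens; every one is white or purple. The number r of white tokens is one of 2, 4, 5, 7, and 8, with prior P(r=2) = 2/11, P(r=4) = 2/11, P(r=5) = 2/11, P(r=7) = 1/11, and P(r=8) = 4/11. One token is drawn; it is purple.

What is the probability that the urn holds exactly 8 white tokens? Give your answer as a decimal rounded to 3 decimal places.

For each hypothesis, P(data | H) works out to: P(data | r = 2) = (7/9) = 7/9; P(data | r = 4) = (5/9) = 5/9; P(data | r = 5) = (4/9) = 4/9; P(data | r = 7) = (2/9) = 2/9; P(data | r = 8) = (1/9) = 1/9.
Weighting by the prior gives 2/11 · 7/9 = 14/99, 2/11 · 5/9 = 10/99, 2/11 · 4/9 = 8/99, 1/11 · 2/9 = 2/99, 4/11 · 1/9 = 4/99; summing to 38/99.
Therefore the posterior P(r = 8 | data) = (4/99) / (38/99) = 2/19.

0.105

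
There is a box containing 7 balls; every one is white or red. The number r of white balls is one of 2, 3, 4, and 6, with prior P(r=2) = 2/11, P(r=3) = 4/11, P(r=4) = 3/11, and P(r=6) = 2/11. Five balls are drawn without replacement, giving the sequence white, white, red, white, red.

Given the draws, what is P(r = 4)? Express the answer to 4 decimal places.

Under each hypothesis, the probability of the observed sequence is: P(data | r = 2) = (2/7)(1/6)(5/5)(0/4) = 0; P(data | r = 3) = (3/7)(2/6)(4/5)(1/4)(3/3) = 1/35; P(data | r = 4) = (4/7)(3/6)(3/5)(2/4)(2/3) = 2/35; P(data | r = 6) = (6/7)(5/6)(1/5)(4/4)(0/3) = 0.
Weighting by the prior gives 2/11 · 0 = 0, 4/11 · 1/35 = 4/385, 3/11 · 2/35 = 6/385, 2/11 · 0 = 0; with total 2/77.
By Bayes' rule, P(r = 4 | data) = (6/385) / (2/77) = 3/5.

0.6000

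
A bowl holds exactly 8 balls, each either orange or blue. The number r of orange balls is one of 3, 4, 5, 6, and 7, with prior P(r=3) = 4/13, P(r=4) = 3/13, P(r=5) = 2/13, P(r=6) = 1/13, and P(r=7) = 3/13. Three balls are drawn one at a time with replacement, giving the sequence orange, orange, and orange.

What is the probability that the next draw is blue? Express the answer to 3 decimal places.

0.245

For each hypothesis, P(data | H) works out to: P(data | r = 3) = (3/8)(3/8)(3/8) = 0.052734; P(data | r = 4) = (4/8)(4/8)(4/8) = 0.125; P(data | r = 5) = (5/8)(5/8)(5/8) = 0.24414; P(data | r = 6) = (6/8)(6/8)(6/8) = 0.42188; P(data | r = 7) = (7/8)(7/8)(7/8) = 0.66992.
Multiplying each by its prior: 4/13 · 0.052734 = 0.016226, 3/13 · 0.125 = 0.028846, 2/13 · 0.24414 = 0.03756, 1/13 · 0.42188 = 0.032452, 3/13 · 0.66992 = 0.1546; these sum to 0.26968.
Normalising, the posterior is P(r = 3 | data) = 0.060167, P(r = 4 | data) = 0.10696, P(r = 5 | data) = 0.13928, P(r = 6 | data) = 0.12033, P(r = 7 | data) = 0.57326.
So P(blue next | data) = Σ P(blue next | H) P(H | data) = (5/8)(0.060167) + (1/2)(0.10696) + (3/8)(0.13928) + (1/4)(0.12033) + (1/8)(0.57326) = 0.24506.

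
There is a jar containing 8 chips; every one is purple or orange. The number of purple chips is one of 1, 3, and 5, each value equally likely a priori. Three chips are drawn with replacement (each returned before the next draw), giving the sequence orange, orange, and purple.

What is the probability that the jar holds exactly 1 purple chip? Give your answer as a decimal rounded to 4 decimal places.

0.2899

Compute the likelihood of the observed sequence for each case: P(data | r = 1) = (7/8)(7/8)(1/8) = 0.095703; P(data | r = 3) = (5/8)(5/8)(3/8) = 0.14648; P(data | r = 5) = (3/8)(3/8)(5/8) = 0.087891.
Multiplying each by its prior: 1/3 · 0.095703 = 0.031901, 1/3 · 0.14648 = 0.048828, 1/3 · 0.087891 = 0.029297; these sum to 0.11003.
Hence P(r = 1 | data) = (0.031901) / (0.11003) = 0.28994.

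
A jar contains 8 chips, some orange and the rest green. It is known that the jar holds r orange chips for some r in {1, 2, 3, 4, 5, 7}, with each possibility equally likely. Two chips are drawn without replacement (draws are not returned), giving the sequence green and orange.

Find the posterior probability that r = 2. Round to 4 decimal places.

0.1667

Compute the likelihood of the observed sequence for each case: P(data | r = 1) = (7/8)(1/7) = 1/8; P(data | r = 2) = (6/8)(2/7) = 3/14; P(data | r = 3) = (5/8)(3/7) = 15/56; P(data | r = 4) = (4/8)(4/7) = 2/7; P(data | r = 5) = (3/8)(5/7) = 15/56; P(data | r = 7) = (1/8)(7/7) = 1/8.
The prior-weighted likelihoods are 1/6 · 1/8 = 1/48, 1/6 · 3/14 = 1/28, 1/6 · 15/56 = 5/112, 1/6 · 2/7 = 1/21, 1/6 · 15/56 = 5/112, 1/6 · 1/8 = 1/48; with total 3/14.
Hence P(r = 2 | data) = (1/28) / (3/14) = 1/6.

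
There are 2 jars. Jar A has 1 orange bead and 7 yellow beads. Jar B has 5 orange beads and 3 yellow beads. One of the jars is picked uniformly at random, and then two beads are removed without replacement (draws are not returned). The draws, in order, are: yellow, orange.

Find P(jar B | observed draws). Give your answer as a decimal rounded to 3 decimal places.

For each hypothesis, P(data | H) works out to: P(data | jar A) = (7/8)(1/7) = 1/8; P(data | jar B) = (3/8)(5/7) = 15/56.
The prior-weighted likelihoods are 1/2 · 1/8 = 1/16, 1/2 · 15/56 = 15/112; summing to 11/56.
Therefore the posterior P(jar B | data) = (15/112) / (11/56) = 15/22.

0.682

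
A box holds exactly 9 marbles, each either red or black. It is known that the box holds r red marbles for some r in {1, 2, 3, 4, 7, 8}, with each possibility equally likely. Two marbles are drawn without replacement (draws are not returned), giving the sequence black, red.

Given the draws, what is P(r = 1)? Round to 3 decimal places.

0.098

Compute the likelihood of the observed sequence for each case: P(data | r = 1) = (8/9)(1/8) = 1/9; P(data | r = 2) = (7/9)(2/8) = 7/36; P(data | r = 3) = (6/9)(3/8) = 1/4; P(data | r = 4) = (5/9)(4/8) = 5/18; P(data | r = 7) = (2/9)(7/8) = 7/36; P(data | r = 8) = (1/9)(8/8) = 1/9.
The prior-weighted likelihoods are 1/6 · 1/9 = 1/54, 1/6 · 7/36 = 7/216, 1/6 · 1/4 = 1/24, 1/6 · 5/18 = 5/108, 1/6 · 7/36 = 7/216, 1/6 · 1/9 = 1/54; summing to 41/216.
Hence P(r = 1 | data) = (1/54) / (41/216) = 4/41.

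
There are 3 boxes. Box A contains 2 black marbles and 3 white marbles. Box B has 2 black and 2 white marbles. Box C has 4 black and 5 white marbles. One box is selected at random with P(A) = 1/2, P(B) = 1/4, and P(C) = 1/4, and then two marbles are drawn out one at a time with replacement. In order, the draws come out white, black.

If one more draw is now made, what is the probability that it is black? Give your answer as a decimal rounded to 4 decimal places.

The likelihood of the observed sequence under each hypothesis: P(data | box A) = (3/5)(2/5) = 0.24; P(data | box B) = (2/4)(2/4) = 0.25; P(data | box C) = (5/9)(4/9) = 0.24691.
The prior-weighted likelihoods are 1/2 · 0.24 = 0.12, 1/4 · 0.25 = 0.0625, 1/4 · 0.24691 = 0.061728; summing to 0.24423.
Dividing through by the total gives posterior P(box A | data) = 0.49134, P(box B | data) = 0.25591, P(box C | data) = 0.25275.
Averaging over the posterior, P(black next | data) = (2/5)(0.49134) + (1/2)(0.25591) + (4/9)(0.25275) = 0.43682.

0.4368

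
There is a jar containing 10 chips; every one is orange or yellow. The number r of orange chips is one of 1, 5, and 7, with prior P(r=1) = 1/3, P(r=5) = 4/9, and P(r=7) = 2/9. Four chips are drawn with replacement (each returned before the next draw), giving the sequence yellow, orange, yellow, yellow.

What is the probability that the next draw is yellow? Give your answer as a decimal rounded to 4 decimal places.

0.6578

Compute the likelihood of the observed sequence for each case: P(data | r = 1) = (9/10)(1/10)(9/10)(9/10) = 0.0729; P(data | r = 5) = (5/10)(5/10)(5/10)(5/10) = 0.0625; P(data | r = 7) = (3/10)(7/10)(3/10)(3/10) = 0.0189.
Weighting by the prior gives 1/3 · 0.0729 = 0.0243, 4/9 · 0.0625 = 0.027778, 2/9 · 0.0189 = 0.0042; these sum to 0.056278.
Normalising, the posterior is P(r = 1 | data) = 0.43179, P(r = 5 | data) = 0.49358, P(r = 7 | data) = 0.07463.
So P(yellow next | data) = Σ P(yellow next | H) P(H | data) = (9/10)(0.43179) + (1/2)(0.49358) + (3/10)(0.07463) = 0.65779.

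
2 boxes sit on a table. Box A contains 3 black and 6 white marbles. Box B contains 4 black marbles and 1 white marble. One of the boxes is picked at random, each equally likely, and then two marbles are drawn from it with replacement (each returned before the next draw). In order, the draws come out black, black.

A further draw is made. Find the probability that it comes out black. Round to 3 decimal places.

Compute the likelihood of the observed sequence for each case: P(data | box A) = (3/9)(3/9) = 1/9; P(data | box B) = (4/5)(4/5) = 16/25.
The prior-weighted likelihoods are 1/2 · 1/9 = 1/18, 1/2 · 16/25 = 8/25; these sum to 169/450.
The posterior is then P(box A | data) = 0.14793, P(box B | data) = 0.85207.
So P(black next | data) = Σ P(black next | H) P(H | data) = (1/3)(0.14793) + (4/5)(0.85207) = 0.73097.

0.731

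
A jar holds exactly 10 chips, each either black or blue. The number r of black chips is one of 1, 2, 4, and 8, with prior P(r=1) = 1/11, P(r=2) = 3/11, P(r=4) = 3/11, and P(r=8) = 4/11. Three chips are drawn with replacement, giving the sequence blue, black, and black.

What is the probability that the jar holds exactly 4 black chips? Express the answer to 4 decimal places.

0.3182

Under each hypothesis, the probability of the observed sequence is: P(data | r = 1) = (9/10)(1/10)(1/10) = 0.009; P(data | r = 2) = (8/10)(2/10)(2/10) = 0.032; P(data | r = 4) = (6/10)(4/10)(4/10) = 0.096; P(data | r = 8) = (2/10)(8/10)(8/10) = 0.128.
Multiplying each by its prior: 1/11 · 0.009 = 0.00081818, 3/11 · 0.032 = 0.0087273, 3/11 · 0.096 = 0.026182, 4/11 · 0.128 = 0.046545; with total 0.082273.
By Bayes' rule, P(r = 4 | data) = (0.026182) / (0.082273) = 0.31823.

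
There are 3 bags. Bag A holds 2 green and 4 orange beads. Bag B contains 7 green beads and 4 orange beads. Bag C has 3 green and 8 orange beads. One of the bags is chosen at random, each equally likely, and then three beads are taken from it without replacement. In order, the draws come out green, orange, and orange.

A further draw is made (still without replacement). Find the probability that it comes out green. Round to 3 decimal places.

The likelihood of the observed sequence under each hypothesis: P(data | bag A) = (2/6)(4/5)(3/4) = 1/5; P(data | bag B) = (7/11)(4/10)(3/9) = 14/165; P(data | bag C) = (3/11)(8/10)(7/9) = 28/165.
The prior-weighted likelihoods are 1/3 · 1/5 = 1/15, 1/3 · 14/165 = 14/495, 1/3 · 28/165 = 28/495; summing to 5/33.
The posterior is then P(bag A | data) = 11/25, P(bag B | data) = 14/75, P(bag C | data) = 28/75.
Averaging over the posterior, P(green next | data) = (1/3)(11/25) + (3/4)(14/75) + (1/4)(28/75) = 19/50.

0.380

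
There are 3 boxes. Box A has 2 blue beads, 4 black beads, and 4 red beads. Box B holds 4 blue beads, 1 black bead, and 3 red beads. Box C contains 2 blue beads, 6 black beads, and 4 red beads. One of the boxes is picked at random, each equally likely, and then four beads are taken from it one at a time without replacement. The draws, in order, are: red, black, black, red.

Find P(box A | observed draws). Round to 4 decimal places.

Compute the likelihood of the observed sequence for each case: P(data | box A) = (4/10)(4/9)(3/8)(3/7) = 0.028571; P(data | box B) = (3/8)(1/7)(0/6) = 0; P(data | box C) = (4/12)(6/11)(5/10)(3/9) = 0.030303.
Weighting by the prior gives 1/3 · 0.028571 = 0.0095238, 1/3 · 0 = 0, 1/3 · 0.030303 = 0.010101; these sum to 0.019625.
Hence P(box A | data) = (0.0095238) / (0.019625) = 0.48529.

0.4853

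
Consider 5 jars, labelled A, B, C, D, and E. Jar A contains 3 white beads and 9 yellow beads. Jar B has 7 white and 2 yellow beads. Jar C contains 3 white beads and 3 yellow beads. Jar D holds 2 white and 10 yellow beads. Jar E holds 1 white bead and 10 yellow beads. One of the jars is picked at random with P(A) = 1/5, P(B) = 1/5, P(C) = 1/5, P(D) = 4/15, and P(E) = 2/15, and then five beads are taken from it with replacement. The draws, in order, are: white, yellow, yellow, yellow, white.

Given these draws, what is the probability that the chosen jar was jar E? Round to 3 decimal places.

0.046

The likelihood of the observed sequence under each hypothesis: P(data | jar A) = (3/12)(9/12)(9/12)(9/12)(3/12) = 0.026367; P(data | jar B) = (7/9)(2/9)(2/9)(2/9)(7/9) = 0.0066386; P(data | jar C) = (3/6)(3/6)(3/6)(3/6)(3/6) = 0.03125; P(data | jar D) = (2/12)(10/12)(10/12)(10/12)(2/12) = 0.016075; P(data | jar E) = (1/11)(10/11)(10/11)(10/11)(1/11) = 0.0062092.
Weighting by the prior gives 1/5 · 0.026367 = 0.0052734, 1/5 · 0.0066386 = 0.0013277, 1/5 · 0.03125 = 0.00625, 4/15 · 0.016075 = 0.0042867, 2/15 · 0.0062092 = 0.0008279; with total 0.017966.
So P(jar E | data) = (0.0008279) / (0.017966) = 0.046082.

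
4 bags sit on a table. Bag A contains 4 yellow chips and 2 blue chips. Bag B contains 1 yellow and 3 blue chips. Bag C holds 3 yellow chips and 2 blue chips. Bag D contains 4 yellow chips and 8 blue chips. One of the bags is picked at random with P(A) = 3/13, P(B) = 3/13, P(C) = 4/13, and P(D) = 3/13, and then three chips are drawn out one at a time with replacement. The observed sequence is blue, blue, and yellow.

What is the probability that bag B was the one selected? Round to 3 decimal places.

Under each hypothesis, the probability of the observed sequence is: P(data | bag A) = (2/6)(2/6)(4/6) = 0.074074; P(data | bag B) = (3/4)(3/4)(1/4) = 0.14062; P(data | bag C) = (2/5)(2/5)(3/5) = 0.096; P(data | bag D) = (8/12)(8/12)(4/12) = 0.14815.
Weighting by the prior gives 3/13 · 0.074074 = 0.017094, 3/13 · 0.14062 = 0.032452, 4/13 · 0.096 = 0.029538, 3/13 · 0.14815 = 0.034188; these sum to 0.11327.
Hence P(bag B | data) = (0.032452) / (0.11327) = 0.28649.

0.286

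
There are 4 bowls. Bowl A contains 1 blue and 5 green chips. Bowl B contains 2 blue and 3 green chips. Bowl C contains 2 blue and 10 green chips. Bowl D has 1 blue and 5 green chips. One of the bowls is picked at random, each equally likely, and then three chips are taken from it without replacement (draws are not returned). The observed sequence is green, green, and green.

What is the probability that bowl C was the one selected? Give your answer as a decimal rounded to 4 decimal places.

For each hypothesis, P(data | H) works out to: P(data | bowl A) = (5/6)(4/5)(3/4) = 1/2; P(data | bowl B) = (3/5)(2/4)(1/3) = 1/10; P(data | bowl C) = (10/12)(9/11)(8/10) = 6/11; P(data | bowl D) = (5/6)(4/5)(3/4) = 1/2.
Weighting by the prior gives 1/4 · 1/2 = 1/8, 1/4 · 1/10 = 1/40, 1/4 · 6/11 = 3/22, 1/4 · 1/2 = 1/8; with total 181/440.
Hence P(bowl C | data) = (3/22) / (181/440) = 60/181.

0.3315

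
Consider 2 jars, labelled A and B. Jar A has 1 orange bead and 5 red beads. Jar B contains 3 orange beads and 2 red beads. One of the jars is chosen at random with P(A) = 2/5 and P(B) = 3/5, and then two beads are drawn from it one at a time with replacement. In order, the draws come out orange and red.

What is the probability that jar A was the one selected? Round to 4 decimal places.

0.2784

Compute the likelihood of the observed sequence for each case: P(data | jar A) = (1/6)(5/6) = 0.13889; P(data | jar B) = (3/5)(2/5) = 0.24.
Weighting by the prior gives 2/5 · 0.13889 = 0.055556, 3/5 · 0.24 = 0.144; these sum to 0.19956.
So P(jar A | data) = (0.055556) / (0.19956) = 0.2784.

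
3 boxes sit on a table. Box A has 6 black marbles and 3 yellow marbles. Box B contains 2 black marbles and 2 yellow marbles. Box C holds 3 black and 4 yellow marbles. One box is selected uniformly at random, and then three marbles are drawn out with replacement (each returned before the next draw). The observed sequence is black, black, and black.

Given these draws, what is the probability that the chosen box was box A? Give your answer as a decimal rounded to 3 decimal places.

Under each hypothesis, the probability of the observed sequence is: P(data | box A) = (6/9)(6/9)(6/9) = 0.2963; P(data | box B) = (2/4)(2/4)(2/4) = 0.125; P(data | box C) = (3/7)(3/7)(3/7) = 0.078717.
The prior-weighted likelihoods are 1/3 · 0.2963 = 0.098765, 1/3 · 0.125 = 0.041667, 1/3 · 0.078717 = 0.026239; with total 0.16667.
Hence P(box A | data) = (0.098765) / (0.16667) = 0.59258.

0.593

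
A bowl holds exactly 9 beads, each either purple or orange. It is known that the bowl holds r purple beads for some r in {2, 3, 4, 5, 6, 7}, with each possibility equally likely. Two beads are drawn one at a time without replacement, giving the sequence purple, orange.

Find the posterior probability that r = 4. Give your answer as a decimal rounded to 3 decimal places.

0.192

Compute the likelihood of the observed sequence for each case: P(data | r = 2) = (2/9)(7/8) = 7/36; P(data | r = 3) = (3/9)(6/8) = 1/4; P(data | r = 4) = (4/9)(5/8) = 5/18; P(data | r = 5) = (5/9)(4/8) = 5/18; P(data | r = 6) = (6/9)(3/8) = 1/4; P(data | r = 7) = (7/9)(2/8) = 7/36.
Multiplying each by its prior: 1/6 · 7/36 = 7/216, 1/6 · 1/4 = 1/24, 1/6 · 5/18 = 5/108, 1/6 · 5/18 = 5/108, 1/6 · 1/4 = 1/24, 1/6 · 7/36 = 7/216; summing to 13/54.
Therefore the posterior P(r = 4 | data) = (5/108) / (13/54) = 5/26.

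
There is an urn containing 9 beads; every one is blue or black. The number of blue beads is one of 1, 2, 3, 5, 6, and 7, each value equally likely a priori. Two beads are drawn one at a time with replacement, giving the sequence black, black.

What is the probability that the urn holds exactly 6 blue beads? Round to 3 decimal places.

0.051

Under each hypothesis, the probability of the observed sequence is: P(data | r = 1) = (8/9)(8/9) = 64/81; P(data | r = 2) = (7/9)(7/9) = 49/81; P(data | r = 3) = (6/9)(6/9) = 4/9; P(data | r = 5) = (4/9)(4/9) = 16/81; P(data | r = 6) = (3/9)(3/9) = 1/9; P(data | r = 7) = (2/9)(2/9) = 4/81.
The prior-weighted likelihoods are 1/6 · 64/81 = 32/243, 1/6 · 49/81 = 49/486, 1/6 · 4/9 = 2/27, 1/6 · 16/81 = 8/243, 1/6 · 1/9 = 1/54, 1/6 · 4/81 = 2/243; these sum to 89/243.
Hence P(r = 6 | data) = (1/54) / (89/243) = 9/178.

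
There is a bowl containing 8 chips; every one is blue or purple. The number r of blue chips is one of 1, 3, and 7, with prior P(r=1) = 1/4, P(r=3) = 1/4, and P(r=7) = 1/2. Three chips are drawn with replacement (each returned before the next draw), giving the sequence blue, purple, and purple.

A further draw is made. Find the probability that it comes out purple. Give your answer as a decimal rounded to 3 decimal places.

For each hypothesis, P(data | H) works out to: P(data | r = 1) = (1/8)(7/8)(7/8) = 0.095703; P(data | r = 3) = (3/8)(5/8)(5/8) = 0.14648; P(data | r = 7) = (7/8)(1/8)(1/8) = 0.013672.
Multiplying each by its prior: 1/4 · 0.095703 = 0.023926, 1/4 · 0.14648 = 0.036621, 1/2 · 0.013672 = 0.0068359; with total 0.067383.
Normalising, the posterior is P(r = 1 | data) = 0.35507, P(r = 3 | data) = 0.54348, P(r = 7 | data) = 0.10145.
Averaging over the posterior, P(purple next | data) = (7/8)(0.35507) + (5/8)(0.54348) + (1/8)(0.10145) = 0.66304.

0.663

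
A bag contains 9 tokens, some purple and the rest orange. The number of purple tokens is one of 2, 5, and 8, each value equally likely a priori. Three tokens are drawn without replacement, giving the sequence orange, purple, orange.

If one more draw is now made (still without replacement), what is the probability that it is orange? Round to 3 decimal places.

Under each hypothesis, the probability of the observed sequence is: P(data | r = 2) = (7/9)(2/8)(6/7) = 1/6; P(data | r = 5) = (4/9)(5/8)(3/7) = 5/42; P(data | r = 8) = (1/9)(8/8)(0/7) = 0.
The prior-weighted likelihoods are 1/3 · 1/6 = 1/18, 1/3 · 5/42 = 5/126, 1/3 · 0 = 0; these sum to 2/21.
The posterior is then P(r = 2 | data) = 7/12, P(r = 5 | data) = 5/12, P(r = 8 | data) = 0.
Averaging over the posterior, P(orange next | data) = (5/6)(7/12) + (1/3)(5/12) = 5/8.

0.625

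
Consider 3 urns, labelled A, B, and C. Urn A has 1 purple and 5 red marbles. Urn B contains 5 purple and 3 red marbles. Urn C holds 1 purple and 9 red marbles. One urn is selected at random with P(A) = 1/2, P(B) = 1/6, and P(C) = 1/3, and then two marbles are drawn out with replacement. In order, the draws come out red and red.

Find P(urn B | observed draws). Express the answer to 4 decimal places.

The likelihood of the observed sequence under each hypothesis: P(data | urn A) = (5/6)(5/6) = 0.69444; P(data | urn B) = (3/8)(3/8) = 0.14062; P(data | urn C) = (9/10)(9/10) = 0.81.
Multiplying each by its prior: 1/2 · 0.69444 = 0.34722, 1/6 · 0.14062 = 0.023438, 1/3 · 0.81 = 0.27; these sum to 0.64066.
Therefore the posterior P(urn B | data) = (0.023438) / (0.64066) = 0.036583.

0.0366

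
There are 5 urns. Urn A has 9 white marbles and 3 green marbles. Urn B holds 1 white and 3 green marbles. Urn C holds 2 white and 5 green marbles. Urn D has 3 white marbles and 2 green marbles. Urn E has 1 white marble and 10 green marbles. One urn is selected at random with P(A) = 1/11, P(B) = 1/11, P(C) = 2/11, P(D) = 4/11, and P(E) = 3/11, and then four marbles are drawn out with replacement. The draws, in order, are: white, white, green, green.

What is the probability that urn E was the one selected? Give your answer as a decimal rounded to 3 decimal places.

The likelihood of the observed sequence under each hypothesis: P(data | urn A) = (9/12)(9/12)(3/12)(3/12) = 0.035156; P(data | urn B) = (1/4)(1/4)(3/4)(3/4) = 0.035156; P(data | urn C) = (2/7)(2/7)(5/7)(5/7) = 0.041649; P(data | urn D) = (3/5)(3/5)(2/5)(2/5) = 0.0576; P(data | urn E) = (1/11)(1/11)(10/11)(10/11) = 0.0068301.
Weighting by the prior gives 1/11 · 0.035156 = 0.003196, 1/11 · 0.035156 = 0.003196, 2/11 · 0.041649 = 0.0075726, 4/11 · 0.0576 = 0.020945, 3/11 · 0.0068301 = 0.0018628; with total 0.036773.
Hence P(urn E | data) = (0.0018628) / (0.036773) = 0.050656.

0.051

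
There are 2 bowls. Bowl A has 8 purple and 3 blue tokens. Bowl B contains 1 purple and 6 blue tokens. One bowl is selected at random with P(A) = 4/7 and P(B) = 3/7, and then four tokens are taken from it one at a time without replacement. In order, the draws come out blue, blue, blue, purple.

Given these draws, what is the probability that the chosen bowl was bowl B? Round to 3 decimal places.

Compute the likelihood of the observed sequence for each case: P(data | bowl A) = (3/11)(2/10)(1/9)(8/8) = 0.0060606; P(data | bowl B) = (6/7)(5/6)(4/5)(1/4) = 0.14286.
The prior-weighted likelihoods are 4/7 · 0.0060606 = 0.0034632, 3/7 · 0.14286 = 0.061224; summing to 0.064688.
Hence P(bowl B | data) = (0.061224) / (0.064688) = 0.94646.

0.946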